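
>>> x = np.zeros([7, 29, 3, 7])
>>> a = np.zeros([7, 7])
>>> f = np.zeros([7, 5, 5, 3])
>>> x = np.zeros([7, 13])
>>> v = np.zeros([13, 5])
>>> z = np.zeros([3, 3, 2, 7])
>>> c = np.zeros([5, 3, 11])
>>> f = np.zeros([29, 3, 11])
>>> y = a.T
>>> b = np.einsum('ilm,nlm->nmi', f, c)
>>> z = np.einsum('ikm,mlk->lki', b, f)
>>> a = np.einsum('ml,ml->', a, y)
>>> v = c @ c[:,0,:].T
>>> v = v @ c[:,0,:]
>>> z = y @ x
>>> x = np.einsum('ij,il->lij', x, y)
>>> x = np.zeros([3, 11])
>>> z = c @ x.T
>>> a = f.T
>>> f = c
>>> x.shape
(3, 11)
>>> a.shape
(11, 3, 29)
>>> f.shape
(5, 3, 11)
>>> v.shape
(5, 3, 11)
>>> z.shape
(5, 3, 3)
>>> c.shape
(5, 3, 11)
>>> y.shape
(7, 7)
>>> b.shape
(5, 11, 29)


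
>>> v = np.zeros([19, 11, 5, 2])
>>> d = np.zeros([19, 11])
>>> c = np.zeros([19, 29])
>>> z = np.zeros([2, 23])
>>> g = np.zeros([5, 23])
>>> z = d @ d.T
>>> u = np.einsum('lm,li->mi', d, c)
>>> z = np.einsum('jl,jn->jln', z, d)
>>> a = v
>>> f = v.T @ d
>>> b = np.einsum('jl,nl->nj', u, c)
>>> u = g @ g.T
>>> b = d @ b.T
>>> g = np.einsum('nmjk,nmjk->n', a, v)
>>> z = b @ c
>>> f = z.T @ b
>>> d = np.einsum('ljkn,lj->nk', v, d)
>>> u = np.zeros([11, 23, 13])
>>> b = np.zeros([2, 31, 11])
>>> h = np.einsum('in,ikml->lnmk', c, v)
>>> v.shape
(19, 11, 5, 2)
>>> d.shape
(2, 5)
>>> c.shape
(19, 29)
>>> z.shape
(19, 29)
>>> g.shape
(19,)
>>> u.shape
(11, 23, 13)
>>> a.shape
(19, 11, 5, 2)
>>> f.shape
(29, 19)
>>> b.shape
(2, 31, 11)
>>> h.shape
(2, 29, 5, 11)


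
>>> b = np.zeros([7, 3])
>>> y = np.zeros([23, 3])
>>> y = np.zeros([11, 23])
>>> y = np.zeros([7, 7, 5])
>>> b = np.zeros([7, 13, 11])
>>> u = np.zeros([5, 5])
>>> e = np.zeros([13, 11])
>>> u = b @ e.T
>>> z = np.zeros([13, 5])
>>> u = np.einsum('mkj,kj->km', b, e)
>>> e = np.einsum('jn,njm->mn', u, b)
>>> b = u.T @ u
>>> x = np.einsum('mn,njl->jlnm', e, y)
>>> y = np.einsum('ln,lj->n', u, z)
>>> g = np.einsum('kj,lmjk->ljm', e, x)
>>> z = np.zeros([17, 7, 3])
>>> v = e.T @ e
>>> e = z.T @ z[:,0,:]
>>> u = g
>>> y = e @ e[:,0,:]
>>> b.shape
(7, 7)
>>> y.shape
(3, 7, 3)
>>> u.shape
(7, 7, 5)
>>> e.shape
(3, 7, 3)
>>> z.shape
(17, 7, 3)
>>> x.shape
(7, 5, 7, 11)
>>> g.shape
(7, 7, 5)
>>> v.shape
(7, 7)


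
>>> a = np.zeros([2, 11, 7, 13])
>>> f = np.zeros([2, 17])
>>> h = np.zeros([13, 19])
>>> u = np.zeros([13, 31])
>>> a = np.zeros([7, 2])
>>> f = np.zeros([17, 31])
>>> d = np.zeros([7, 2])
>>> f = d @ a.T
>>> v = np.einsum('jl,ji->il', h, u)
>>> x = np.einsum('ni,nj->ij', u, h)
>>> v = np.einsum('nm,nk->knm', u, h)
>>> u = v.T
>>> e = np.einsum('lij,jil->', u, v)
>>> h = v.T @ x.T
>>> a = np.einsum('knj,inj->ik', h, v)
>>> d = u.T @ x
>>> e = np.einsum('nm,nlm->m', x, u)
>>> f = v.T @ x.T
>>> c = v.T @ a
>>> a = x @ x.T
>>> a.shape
(31, 31)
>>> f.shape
(31, 13, 31)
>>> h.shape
(31, 13, 31)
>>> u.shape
(31, 13, 19)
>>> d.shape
(19, 13, 19)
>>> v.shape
(19, 13, 31)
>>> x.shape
(31, 19)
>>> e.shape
(19,)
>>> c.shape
(31, 13, 31)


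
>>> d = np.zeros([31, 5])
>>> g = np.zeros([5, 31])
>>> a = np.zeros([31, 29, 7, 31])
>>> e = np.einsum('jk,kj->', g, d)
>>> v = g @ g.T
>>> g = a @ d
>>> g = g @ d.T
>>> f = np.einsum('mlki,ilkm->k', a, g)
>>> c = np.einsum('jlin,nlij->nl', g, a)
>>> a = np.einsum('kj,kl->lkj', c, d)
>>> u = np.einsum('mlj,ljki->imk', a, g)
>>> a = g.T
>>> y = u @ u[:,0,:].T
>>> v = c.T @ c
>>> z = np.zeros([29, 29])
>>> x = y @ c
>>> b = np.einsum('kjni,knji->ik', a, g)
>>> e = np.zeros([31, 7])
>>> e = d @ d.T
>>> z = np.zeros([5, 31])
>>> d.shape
(31, 5)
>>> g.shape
(31, 29, 7, 31)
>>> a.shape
(31, 7, 29, 31)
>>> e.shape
(31, 31)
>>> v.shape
(29, 29)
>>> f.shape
(7,)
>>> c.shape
(31, 29)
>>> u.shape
(31, 5, 7)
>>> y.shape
(31, 5, 31)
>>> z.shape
(5, 31)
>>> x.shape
(31, 5, 29)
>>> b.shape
(31, 31)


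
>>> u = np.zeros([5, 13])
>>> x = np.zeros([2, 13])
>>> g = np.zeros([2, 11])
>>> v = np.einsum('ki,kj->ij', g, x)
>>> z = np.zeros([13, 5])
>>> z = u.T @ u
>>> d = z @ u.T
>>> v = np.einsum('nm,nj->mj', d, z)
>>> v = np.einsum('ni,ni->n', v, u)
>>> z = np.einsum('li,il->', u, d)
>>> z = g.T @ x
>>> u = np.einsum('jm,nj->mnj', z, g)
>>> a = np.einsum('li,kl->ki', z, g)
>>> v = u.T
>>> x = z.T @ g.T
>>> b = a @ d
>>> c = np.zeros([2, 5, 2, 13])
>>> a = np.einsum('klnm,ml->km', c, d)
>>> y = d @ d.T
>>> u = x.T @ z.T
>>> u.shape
(2, 11)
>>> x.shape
(13, 2)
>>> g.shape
(2, 11)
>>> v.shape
(11, 2, 13)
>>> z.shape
(11, 13)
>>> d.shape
(13, 5)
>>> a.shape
(2, 13)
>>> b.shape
(2, 5)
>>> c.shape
(2, 5, 2, 13)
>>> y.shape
(13, 13)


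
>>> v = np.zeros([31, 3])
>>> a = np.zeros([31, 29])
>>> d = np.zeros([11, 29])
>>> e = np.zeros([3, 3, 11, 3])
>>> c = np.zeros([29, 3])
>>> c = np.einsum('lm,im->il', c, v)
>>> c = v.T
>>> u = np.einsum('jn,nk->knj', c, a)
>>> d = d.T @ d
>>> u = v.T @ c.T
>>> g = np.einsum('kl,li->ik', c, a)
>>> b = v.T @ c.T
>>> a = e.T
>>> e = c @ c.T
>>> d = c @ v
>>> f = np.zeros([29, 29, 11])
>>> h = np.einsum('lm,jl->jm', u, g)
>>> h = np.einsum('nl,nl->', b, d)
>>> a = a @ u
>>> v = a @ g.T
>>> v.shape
(3, 11, 3, 29)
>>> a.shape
(3, 11, 3, 3)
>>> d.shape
(3, 3)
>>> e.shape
(3, 3)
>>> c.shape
(3, 31)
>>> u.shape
(3, 3)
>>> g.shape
(29, 3)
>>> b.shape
(3, 3)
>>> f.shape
(29, 29, 11)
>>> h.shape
()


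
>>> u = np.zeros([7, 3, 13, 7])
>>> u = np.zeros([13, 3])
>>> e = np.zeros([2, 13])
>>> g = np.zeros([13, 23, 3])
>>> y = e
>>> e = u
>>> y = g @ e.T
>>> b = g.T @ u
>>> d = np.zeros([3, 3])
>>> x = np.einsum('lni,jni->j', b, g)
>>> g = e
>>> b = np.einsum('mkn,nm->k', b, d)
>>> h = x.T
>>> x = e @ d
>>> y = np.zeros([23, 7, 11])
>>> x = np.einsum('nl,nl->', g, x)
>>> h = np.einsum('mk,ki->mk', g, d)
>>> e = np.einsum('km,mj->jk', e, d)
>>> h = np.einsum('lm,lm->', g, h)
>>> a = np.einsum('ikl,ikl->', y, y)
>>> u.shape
(13, 3)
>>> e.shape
(3, 13)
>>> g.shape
(13, 3)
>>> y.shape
(23, 7, 11)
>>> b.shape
(23,)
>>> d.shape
(3, 3)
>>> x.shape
()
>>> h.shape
()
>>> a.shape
()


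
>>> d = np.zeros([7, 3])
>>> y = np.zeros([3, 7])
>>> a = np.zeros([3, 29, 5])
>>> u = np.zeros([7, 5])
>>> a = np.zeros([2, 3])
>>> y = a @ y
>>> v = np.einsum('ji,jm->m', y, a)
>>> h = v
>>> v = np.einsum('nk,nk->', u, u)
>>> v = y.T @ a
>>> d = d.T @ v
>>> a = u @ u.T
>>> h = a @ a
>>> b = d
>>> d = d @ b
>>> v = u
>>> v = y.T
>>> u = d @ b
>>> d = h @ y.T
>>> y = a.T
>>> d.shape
(7, 2)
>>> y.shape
(7, 7)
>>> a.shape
(7, 7)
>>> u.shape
(3, 3)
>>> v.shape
(7, 2)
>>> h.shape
(7, 7)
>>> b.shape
(3, 3)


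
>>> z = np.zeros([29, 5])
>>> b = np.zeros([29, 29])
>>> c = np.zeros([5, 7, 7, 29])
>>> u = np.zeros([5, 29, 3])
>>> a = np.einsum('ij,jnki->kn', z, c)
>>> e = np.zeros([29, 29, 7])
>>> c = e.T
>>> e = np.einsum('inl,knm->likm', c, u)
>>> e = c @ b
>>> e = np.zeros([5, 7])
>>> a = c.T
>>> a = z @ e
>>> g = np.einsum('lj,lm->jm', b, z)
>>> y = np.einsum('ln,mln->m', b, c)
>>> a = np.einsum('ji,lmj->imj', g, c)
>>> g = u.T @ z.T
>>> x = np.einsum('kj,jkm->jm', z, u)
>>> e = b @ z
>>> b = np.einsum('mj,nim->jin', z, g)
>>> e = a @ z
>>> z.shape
(29, 5)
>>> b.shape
(5, 29, 3)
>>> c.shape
(7, 29, 29)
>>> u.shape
(5, 29, 3)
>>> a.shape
(5, 29, 29)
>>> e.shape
(5, 29, 5)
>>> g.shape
(3, 29, 29)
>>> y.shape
(7,)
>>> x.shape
(5, 3)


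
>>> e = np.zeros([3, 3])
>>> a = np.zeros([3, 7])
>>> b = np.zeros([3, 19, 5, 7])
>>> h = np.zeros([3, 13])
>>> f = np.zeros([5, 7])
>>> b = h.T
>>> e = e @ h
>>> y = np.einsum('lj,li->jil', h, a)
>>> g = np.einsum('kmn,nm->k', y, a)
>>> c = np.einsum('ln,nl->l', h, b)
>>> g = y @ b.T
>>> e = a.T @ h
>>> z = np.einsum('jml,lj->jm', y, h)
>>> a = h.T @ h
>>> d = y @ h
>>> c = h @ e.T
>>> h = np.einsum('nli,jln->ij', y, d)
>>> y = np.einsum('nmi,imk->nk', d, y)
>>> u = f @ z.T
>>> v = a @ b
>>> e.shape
(7, 13)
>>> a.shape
(13, 13)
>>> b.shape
(13, 3)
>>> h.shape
(3, 13)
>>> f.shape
(5, 7)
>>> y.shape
(13, 3)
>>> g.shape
(13, 7, 13)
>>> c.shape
(3, 7)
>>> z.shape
(13, 7)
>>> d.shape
(13, 7, 13)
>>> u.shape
(5, 13)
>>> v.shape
(13, 3)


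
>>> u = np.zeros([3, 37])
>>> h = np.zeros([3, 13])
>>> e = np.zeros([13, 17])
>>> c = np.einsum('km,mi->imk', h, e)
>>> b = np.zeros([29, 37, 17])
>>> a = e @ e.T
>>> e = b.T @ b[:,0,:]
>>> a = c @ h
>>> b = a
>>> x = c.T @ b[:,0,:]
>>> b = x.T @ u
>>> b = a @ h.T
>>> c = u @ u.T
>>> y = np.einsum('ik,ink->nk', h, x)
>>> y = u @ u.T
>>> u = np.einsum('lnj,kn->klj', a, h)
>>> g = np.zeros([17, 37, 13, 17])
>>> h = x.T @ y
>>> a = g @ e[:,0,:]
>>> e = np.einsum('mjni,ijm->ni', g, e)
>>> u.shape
(3, 17, 13)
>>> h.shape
(13, 13, 3)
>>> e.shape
(13, 17)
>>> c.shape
(3, 3)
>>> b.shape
(17, 13, 3)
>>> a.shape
(17, 37, 13, 17)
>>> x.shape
(3, 13, 13)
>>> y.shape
(3, 3)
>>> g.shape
(17, 37, 13, 17)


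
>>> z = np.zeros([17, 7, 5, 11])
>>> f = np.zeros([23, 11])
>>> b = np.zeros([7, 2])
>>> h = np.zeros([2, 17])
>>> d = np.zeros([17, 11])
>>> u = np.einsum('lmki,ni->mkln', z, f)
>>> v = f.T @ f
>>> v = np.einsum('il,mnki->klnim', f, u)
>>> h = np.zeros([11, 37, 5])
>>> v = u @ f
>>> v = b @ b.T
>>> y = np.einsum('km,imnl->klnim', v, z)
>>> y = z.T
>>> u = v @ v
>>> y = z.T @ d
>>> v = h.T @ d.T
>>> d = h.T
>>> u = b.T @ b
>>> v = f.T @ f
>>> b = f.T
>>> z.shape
(17, 7, 5, 11)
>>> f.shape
(23, 11)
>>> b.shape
(11, 23)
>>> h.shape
(11, 37, 5)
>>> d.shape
(5, 37, 11)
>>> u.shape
(2, 2)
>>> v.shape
(11, 11)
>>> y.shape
(11, 5, 7, 11)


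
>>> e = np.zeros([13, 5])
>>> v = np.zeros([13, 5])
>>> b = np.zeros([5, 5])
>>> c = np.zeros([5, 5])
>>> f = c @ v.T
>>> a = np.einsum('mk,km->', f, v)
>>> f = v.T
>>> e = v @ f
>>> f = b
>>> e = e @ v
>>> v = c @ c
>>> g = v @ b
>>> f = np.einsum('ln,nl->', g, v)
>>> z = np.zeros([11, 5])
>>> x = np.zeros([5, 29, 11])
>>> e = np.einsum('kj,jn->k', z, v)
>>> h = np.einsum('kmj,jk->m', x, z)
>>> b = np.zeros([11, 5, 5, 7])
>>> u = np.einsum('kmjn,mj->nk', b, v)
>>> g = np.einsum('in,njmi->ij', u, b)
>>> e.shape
(11,)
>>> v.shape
(5, 5)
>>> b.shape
(11, 5, 5, 7)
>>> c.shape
(5, 5)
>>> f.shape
()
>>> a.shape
()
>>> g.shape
(7, 5)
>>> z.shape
(11, 5)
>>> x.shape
(5, 29, 11)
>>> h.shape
(29,)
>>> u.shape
(7, 11)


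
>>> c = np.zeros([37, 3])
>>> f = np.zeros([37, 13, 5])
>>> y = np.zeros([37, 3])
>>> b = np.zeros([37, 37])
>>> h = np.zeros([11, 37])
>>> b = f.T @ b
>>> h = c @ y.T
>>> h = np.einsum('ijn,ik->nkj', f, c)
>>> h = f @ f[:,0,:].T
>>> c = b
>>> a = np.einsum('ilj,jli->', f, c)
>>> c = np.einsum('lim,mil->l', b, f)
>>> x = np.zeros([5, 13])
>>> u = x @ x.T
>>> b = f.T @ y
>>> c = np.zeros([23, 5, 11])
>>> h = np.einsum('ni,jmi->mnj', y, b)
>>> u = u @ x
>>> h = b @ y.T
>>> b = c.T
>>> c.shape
(23, 5, 11)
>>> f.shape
(37, 13, 5)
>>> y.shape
(37, 3)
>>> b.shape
(11, 5, 23)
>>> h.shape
(5, 13, 37)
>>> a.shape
()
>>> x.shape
(5, 13)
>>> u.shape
(5, 13)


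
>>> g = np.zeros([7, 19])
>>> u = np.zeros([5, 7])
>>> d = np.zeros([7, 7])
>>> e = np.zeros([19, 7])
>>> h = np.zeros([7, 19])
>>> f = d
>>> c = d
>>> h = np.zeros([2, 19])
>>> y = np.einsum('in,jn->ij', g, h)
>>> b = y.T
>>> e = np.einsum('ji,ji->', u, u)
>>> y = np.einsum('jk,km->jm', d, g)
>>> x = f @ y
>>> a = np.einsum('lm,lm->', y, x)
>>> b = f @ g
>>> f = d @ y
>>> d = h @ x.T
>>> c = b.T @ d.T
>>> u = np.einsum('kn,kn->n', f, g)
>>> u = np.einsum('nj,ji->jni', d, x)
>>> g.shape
(7, 19)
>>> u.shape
(7, 2, 19)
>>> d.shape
(2, 7)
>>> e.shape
()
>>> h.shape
(2, 19)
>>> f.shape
(7, 19)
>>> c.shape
(19, 2)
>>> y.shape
(7, 19)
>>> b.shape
(7, 19)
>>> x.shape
(7, 19)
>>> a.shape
()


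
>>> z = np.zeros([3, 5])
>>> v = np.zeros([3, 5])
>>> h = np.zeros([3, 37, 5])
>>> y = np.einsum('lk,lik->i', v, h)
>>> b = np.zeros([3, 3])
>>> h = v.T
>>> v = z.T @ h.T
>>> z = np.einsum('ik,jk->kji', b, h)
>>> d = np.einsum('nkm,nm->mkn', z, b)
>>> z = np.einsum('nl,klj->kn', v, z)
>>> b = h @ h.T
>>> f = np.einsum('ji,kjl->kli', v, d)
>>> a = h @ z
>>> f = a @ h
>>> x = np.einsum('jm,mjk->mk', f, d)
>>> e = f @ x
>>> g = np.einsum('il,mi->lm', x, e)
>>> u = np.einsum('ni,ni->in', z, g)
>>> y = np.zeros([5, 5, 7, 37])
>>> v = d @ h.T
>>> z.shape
(3, 5)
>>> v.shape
(3, 5, 5)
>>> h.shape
(5, 3)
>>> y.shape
(5, 5, 7, 37)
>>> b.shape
(5, 5)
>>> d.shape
(3, 5, 3)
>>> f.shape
(5, 3)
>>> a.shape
(5, 5)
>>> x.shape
(3, 3)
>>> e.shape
(5, 3)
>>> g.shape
(3, 5)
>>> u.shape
(5, 3)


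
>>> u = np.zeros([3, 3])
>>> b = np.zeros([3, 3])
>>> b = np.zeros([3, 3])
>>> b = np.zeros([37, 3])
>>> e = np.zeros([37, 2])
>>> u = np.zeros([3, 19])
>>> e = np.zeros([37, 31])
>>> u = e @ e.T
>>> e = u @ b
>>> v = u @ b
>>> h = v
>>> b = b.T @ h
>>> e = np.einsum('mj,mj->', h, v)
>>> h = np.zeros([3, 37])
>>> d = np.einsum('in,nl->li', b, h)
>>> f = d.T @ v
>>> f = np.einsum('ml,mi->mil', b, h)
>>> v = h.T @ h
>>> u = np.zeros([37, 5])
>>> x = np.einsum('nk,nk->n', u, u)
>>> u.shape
(37, 5)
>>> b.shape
(3, 3)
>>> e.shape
()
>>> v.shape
(37, 37)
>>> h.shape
(3, 37)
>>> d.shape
(37, 3)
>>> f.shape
(3, 37, 3)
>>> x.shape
(37,)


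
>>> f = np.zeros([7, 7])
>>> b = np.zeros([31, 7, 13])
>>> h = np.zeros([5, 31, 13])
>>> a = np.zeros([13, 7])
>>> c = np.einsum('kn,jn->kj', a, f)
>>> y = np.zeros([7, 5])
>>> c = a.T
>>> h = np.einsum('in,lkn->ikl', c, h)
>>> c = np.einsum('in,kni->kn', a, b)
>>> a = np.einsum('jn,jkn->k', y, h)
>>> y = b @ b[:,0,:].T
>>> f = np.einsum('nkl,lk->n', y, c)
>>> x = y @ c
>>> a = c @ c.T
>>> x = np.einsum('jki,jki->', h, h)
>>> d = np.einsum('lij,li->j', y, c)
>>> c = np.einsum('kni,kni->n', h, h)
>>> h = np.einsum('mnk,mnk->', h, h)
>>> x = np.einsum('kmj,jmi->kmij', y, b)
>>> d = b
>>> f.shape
(31,)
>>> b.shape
(31, 7, 13)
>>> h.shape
()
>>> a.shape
(31, 31)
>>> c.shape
(31,)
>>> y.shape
(31, 7, 31)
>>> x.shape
(31, 7, 13, 31)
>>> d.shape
(31, 7, 13)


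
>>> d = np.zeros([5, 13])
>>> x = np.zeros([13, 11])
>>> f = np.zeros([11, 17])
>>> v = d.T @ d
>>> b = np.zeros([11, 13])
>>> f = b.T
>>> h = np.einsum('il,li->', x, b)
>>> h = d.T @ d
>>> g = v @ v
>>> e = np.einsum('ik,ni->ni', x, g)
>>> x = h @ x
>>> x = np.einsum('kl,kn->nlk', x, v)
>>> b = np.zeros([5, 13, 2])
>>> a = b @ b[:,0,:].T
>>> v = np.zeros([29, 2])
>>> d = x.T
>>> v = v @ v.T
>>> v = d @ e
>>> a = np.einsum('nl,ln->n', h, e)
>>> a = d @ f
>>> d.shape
(13, 11, 13)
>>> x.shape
(13, 11, 13)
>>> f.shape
(13, 11)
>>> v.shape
(13, 11, 13)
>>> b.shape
(5, 13, 2)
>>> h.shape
(13, 13)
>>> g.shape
(13, 13)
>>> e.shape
(13, 13)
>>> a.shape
(13, 11, 11)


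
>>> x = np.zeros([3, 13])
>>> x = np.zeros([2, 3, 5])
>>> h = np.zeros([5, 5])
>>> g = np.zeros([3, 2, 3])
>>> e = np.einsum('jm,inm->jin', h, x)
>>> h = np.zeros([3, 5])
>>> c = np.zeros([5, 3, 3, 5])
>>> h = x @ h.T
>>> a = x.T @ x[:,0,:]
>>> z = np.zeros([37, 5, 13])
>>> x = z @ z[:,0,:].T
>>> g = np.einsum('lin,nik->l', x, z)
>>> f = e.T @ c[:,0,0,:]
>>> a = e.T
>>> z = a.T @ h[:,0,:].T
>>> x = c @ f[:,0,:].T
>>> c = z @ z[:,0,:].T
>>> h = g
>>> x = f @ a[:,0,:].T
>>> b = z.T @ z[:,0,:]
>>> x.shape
(3, 2, 3)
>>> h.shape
(37,)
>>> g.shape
(37,)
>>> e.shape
(5, 2, 3)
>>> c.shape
(5, 2, 5)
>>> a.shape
(3, 2, 5)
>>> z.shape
(5, 2, 2)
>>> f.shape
(3, 2, 5)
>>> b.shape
(2, 2, 2)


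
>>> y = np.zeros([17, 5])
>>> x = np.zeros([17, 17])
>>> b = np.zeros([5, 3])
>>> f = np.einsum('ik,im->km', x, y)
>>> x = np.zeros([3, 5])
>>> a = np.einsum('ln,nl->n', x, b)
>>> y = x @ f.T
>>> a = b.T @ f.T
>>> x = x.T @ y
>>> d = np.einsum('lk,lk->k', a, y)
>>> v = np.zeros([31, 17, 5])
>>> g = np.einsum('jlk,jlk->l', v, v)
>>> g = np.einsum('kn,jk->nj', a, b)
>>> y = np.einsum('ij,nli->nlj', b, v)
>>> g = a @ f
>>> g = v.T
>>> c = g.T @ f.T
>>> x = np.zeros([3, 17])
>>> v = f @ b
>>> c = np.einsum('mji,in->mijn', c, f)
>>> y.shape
(31, 17, 3)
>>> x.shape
(3, 17)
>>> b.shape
(5, 3)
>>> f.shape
(17, 5)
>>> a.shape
(3, 17)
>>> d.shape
(17,)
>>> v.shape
(17, 3)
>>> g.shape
(5, 17, 31)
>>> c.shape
(31, 17, 17, 5)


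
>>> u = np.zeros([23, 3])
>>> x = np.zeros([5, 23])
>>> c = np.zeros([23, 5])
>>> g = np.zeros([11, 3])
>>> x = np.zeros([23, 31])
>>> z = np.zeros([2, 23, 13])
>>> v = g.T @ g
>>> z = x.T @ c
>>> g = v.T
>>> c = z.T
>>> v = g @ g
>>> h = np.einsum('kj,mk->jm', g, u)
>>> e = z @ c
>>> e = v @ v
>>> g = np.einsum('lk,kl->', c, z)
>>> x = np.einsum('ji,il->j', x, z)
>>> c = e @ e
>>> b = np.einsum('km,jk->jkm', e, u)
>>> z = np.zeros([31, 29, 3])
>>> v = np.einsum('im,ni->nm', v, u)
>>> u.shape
(23, 3)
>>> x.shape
(23,)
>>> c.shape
(3, 3)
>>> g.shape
()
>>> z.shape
(31, 29, 3)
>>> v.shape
(23, 3)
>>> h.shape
(3, 23)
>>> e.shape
(3, 3)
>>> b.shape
(23, 3, 3)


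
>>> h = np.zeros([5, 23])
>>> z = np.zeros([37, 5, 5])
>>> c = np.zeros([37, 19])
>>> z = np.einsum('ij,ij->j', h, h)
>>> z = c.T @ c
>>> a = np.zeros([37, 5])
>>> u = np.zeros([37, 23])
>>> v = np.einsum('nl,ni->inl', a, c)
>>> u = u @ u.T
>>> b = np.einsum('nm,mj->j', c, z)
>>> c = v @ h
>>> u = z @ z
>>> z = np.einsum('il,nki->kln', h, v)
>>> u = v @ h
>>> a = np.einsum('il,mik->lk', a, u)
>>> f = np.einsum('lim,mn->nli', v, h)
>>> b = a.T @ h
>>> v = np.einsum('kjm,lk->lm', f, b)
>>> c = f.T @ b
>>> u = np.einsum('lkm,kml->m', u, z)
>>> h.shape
(5, 23)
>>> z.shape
(37, 23, 19)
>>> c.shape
(37, 19, 23)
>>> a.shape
(5, 23)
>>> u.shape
(23,)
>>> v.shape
(23, 37)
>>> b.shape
(23, 23)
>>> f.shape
(23, 19, 37)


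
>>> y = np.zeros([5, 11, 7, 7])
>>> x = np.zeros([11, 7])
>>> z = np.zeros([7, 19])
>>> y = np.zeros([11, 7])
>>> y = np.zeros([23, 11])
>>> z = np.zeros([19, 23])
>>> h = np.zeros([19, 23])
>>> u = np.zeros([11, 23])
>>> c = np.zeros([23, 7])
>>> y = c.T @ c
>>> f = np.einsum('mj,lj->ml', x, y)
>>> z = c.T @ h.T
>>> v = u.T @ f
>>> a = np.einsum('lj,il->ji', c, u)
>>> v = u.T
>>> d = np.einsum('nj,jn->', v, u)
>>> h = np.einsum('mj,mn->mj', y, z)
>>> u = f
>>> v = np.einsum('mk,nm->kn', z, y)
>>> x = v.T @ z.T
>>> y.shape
(7, 7)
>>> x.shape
(7, 7)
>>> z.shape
(7, 19)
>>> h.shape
(7, 7)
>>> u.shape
(11, 7)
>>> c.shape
(23, 7)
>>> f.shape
(11, 7)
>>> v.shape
(19, 7)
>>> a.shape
(7, 11)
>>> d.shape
()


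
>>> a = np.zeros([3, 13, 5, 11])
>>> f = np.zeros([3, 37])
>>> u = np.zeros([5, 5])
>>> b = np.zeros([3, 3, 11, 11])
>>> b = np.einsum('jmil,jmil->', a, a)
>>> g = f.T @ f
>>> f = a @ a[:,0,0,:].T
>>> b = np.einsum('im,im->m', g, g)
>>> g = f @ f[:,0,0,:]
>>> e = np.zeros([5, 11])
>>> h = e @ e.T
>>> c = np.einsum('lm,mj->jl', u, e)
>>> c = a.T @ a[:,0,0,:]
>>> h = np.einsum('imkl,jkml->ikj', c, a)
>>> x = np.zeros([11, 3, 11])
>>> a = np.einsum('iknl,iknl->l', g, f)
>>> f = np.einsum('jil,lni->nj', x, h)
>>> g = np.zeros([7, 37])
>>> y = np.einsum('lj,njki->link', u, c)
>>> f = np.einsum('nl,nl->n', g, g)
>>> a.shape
(3,)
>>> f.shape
(7,)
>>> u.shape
(5, 5)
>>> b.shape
(37,)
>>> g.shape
(7, 37)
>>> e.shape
(5, 11)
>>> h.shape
(11, 13, 3)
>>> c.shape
(11, 5, 13, 11)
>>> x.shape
(11, 3, 11)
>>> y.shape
(5, 11, 11, 13)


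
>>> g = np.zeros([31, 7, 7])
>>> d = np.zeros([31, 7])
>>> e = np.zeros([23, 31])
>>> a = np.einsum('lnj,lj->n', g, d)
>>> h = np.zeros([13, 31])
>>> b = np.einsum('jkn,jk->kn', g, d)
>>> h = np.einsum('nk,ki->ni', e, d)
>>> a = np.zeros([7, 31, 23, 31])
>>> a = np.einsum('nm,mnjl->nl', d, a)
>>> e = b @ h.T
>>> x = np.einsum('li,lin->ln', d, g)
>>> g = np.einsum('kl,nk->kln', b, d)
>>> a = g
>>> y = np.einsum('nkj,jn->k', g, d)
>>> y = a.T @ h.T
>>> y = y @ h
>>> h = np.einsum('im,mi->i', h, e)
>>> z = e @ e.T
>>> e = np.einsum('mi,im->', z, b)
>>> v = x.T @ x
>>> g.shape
(7, 7, 31)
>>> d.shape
(31, 7)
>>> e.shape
()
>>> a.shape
(7, 7, 31)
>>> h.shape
(23,)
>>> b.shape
(7, 7)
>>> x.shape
(31, 7)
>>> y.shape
(31, 7, 7)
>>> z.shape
(7, 7)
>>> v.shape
(7, 7)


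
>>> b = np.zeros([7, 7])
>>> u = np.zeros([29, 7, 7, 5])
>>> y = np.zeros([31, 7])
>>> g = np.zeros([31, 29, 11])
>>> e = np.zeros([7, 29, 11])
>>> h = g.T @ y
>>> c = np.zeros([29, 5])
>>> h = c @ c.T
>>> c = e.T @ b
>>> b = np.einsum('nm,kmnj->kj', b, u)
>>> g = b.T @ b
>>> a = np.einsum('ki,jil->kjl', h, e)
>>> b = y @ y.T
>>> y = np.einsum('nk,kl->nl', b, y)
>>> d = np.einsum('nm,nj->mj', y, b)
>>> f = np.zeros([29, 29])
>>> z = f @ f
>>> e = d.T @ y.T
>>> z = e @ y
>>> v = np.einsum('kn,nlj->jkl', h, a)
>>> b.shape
(31, 31)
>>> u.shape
(29, 7, 7, 5)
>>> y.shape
(31, 7)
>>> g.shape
(5, 5)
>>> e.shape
(31, 31)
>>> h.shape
(29, 29)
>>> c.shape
(11, 29, 7)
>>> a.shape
(29, 7, 11)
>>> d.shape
(7, 31)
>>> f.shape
(29, 29)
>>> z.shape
(31, 7)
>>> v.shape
(11, 29, 7)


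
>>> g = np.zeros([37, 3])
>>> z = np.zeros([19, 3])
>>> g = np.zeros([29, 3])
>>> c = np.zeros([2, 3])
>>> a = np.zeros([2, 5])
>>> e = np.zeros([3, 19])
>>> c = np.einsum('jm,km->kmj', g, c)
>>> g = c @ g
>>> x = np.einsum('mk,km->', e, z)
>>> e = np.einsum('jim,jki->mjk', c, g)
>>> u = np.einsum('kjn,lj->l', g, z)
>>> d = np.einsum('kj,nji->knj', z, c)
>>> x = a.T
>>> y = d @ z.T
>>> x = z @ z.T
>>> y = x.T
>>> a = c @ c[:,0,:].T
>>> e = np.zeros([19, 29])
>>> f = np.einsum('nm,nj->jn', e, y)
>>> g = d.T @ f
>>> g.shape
(3, 2, 19)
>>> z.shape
(19, 3)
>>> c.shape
(2, 3, 29)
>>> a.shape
(2, 3, 2)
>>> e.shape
(19, 29)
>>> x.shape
(19, 19)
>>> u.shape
(19,)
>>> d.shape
(19, 2, 3)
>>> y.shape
(19, 19)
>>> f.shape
(19, 19)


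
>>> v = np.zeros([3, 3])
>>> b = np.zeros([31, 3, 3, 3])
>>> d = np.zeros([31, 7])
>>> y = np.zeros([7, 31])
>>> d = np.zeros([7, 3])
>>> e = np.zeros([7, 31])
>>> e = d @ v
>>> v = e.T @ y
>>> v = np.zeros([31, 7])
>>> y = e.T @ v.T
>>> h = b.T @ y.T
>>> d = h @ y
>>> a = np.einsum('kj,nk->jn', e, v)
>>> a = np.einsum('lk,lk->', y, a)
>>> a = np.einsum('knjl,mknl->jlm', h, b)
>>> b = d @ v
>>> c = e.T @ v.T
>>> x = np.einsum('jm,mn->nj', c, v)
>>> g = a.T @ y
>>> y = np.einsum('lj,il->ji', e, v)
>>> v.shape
(31, 7)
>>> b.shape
(3, 3, 3, 7)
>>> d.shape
(3, 3, 3, 31)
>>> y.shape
(3, 31)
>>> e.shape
(7, 3)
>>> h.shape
(3, 3, 3, 3)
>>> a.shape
(3, 3, 31)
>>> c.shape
(3, 31)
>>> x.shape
(7, 3)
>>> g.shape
(31, 3, 31)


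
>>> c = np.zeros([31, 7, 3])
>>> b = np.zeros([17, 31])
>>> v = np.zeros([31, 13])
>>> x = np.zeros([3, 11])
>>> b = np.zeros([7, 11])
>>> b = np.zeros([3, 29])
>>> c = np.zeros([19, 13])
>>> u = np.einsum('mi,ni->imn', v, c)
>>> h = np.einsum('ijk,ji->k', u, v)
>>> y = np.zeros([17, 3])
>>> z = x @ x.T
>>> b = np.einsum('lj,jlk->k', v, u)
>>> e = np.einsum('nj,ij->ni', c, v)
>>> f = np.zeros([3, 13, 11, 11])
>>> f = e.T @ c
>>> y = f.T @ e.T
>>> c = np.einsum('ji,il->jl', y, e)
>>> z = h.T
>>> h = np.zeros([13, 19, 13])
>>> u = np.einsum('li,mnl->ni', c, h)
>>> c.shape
(13, 31)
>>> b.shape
(19,)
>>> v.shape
(31, 13)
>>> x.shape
(3, 11)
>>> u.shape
(19, 31)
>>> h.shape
(13, 19, 13)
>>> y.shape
(13, 19)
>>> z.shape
(19,)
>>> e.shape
(19, 31)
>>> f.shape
(31, 13)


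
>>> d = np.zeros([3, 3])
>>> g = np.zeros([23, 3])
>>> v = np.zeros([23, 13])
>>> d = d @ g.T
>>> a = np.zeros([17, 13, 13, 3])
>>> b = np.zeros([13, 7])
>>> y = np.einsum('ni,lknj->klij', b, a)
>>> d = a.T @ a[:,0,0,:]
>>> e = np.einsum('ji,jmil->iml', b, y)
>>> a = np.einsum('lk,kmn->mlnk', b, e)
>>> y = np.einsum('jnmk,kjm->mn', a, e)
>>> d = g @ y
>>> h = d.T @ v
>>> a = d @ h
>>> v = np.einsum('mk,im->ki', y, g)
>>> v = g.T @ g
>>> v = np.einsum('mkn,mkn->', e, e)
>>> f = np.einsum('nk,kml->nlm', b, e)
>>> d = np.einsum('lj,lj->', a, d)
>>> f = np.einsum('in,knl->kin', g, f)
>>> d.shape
()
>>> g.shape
(23, 3)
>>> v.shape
()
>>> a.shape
(23, 13)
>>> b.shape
(13, 7)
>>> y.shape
(3, 13)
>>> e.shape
(7, 17, 3)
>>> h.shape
(13, 13)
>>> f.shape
(13, 23, 3)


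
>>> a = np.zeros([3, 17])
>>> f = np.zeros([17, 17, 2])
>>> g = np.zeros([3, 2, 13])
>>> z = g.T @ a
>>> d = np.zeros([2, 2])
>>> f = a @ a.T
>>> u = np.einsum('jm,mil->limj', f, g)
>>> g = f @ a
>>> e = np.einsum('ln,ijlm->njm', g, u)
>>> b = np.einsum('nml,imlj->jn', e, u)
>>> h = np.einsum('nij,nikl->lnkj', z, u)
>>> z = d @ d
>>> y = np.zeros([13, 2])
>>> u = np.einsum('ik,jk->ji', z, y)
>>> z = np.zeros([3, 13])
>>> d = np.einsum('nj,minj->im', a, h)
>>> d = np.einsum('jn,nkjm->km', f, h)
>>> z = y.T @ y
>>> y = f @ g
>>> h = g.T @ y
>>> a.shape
(3, 17)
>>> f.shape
(3, 3)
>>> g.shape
(3, 17)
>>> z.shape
(2, 2)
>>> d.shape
(13, 17)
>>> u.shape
(13, 2)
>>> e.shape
(17, 2, 3)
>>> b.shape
(3, 17)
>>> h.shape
(17, 17)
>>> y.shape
(3, 17)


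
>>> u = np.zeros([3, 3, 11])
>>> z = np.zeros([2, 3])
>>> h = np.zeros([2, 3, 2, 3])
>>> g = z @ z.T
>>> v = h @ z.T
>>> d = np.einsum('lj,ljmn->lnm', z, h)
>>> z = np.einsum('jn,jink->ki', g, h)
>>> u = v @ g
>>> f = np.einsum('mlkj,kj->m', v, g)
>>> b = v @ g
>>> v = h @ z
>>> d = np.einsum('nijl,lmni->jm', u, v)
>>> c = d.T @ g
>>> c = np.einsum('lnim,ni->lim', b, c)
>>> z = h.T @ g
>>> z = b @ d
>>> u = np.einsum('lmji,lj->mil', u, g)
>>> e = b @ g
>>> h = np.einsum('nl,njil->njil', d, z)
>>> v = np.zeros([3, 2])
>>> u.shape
(3, 2, 2)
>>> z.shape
(2, 3, 2, 3)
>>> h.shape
(2, 3, 2, 3)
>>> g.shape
(2, 2)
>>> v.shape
(3, 2)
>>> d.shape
(2, 3)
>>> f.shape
(2,)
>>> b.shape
(2, 3, 2, 2)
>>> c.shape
(2, 2, 2)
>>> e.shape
(2, 3, 2, 2)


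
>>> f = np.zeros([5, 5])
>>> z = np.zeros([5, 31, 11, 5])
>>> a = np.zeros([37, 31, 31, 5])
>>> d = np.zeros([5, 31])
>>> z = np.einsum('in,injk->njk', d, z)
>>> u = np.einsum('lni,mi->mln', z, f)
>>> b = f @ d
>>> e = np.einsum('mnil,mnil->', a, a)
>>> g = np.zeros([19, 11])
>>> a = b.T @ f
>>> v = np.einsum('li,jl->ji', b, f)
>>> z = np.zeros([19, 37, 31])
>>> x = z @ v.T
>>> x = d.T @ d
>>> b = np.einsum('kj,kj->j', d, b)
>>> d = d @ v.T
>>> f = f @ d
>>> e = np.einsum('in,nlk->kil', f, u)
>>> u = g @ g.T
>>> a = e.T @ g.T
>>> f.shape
(5, 5)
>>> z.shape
(19, 37, 31)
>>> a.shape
(31, 5, 19)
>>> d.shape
(5, 5)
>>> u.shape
(19, 19)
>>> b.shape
(31,)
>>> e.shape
(11, 5, 31)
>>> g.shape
(19, 11)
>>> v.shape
(5, 31)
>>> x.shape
(31, 31)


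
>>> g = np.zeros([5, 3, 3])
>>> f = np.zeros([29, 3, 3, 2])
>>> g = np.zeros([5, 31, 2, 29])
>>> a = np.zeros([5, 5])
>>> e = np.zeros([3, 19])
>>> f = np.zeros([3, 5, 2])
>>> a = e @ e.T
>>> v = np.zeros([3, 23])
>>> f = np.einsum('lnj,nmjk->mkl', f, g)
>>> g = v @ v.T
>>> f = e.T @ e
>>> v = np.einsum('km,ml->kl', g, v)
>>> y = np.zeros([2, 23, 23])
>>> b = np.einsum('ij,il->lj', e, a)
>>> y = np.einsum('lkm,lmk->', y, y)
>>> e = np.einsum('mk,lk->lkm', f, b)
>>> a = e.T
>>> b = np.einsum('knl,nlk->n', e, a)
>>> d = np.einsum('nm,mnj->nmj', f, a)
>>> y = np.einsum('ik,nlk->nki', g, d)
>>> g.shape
(3, 3)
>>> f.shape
(19, 19)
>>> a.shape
(19, 19, 3)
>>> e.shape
(3, 19, 19)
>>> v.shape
(3, 23)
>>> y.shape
(19, 3, 3)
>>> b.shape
(19,)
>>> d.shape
(19, 19, 3)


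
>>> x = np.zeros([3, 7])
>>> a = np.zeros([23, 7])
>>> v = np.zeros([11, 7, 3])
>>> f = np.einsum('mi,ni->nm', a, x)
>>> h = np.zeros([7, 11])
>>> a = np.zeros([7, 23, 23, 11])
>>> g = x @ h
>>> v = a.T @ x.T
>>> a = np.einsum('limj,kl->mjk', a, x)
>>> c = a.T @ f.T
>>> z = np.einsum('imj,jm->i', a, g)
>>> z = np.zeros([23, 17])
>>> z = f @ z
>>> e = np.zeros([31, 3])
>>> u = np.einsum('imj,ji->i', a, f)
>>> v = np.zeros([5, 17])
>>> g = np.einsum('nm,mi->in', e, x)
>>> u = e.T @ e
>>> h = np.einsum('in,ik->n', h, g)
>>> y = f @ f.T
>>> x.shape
(3, 7)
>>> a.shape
(23, 11, 3)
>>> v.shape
(5, 17)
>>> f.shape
(3, 23)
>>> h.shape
(11,)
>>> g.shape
(7, 31)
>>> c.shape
(3, 11, 3)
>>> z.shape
(3, 17)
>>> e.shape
(31, 3)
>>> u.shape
(3, 3)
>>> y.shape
(3, 3)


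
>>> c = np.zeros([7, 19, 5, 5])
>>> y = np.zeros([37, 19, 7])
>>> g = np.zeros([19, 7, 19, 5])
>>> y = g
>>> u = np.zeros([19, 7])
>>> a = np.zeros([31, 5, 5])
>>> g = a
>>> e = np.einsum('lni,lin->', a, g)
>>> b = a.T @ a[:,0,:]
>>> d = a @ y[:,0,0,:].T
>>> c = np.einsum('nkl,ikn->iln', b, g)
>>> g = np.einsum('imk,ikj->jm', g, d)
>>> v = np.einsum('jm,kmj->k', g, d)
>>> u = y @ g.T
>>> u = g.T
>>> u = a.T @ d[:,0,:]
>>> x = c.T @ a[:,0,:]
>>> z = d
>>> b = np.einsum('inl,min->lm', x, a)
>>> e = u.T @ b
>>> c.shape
(31, 5, 5)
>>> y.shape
(19, 7, 19, 5)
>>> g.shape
(19, 5)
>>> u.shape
(5, 5, 19)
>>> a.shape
(31, 5, 5)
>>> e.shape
(19, 5, 31)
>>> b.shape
(5, 31)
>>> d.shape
(31, 5, 19)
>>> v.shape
(31,)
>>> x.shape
(5, 5, 5)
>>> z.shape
(31, 5, 19)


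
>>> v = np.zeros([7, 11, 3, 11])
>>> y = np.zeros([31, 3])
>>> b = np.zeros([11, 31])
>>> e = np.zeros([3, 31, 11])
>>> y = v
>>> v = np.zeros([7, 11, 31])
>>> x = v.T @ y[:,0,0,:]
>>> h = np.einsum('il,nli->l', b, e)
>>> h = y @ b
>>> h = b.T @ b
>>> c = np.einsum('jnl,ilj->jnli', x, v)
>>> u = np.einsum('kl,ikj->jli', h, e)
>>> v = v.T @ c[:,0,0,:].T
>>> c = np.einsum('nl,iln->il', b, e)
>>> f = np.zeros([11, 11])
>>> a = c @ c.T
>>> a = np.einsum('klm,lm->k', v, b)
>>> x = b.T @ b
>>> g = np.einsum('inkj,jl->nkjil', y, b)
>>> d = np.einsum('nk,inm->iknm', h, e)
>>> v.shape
(31, 11, 31)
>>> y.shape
(7, 11, 3, 11)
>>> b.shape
(11, 31)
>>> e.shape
(3, 31, 11)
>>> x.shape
(31, 31)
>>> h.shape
(31, 31)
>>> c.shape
(3, 31)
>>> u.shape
(11, 31, 3)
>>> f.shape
(11, 11)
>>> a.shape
(31,)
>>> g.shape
(11, 3, 11, 7, 31)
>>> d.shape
(3, 31, 31, 11)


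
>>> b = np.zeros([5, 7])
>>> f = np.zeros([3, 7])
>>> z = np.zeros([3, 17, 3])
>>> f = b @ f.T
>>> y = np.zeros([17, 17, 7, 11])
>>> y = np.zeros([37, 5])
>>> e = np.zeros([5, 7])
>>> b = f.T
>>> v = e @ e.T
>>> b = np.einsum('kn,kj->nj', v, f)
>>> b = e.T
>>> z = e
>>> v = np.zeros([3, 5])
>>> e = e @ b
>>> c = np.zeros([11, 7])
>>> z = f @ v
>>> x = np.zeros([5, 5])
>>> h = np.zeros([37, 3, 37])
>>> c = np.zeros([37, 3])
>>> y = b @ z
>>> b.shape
(7, 5)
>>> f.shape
(5, 3)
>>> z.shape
(5, 5)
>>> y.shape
(7, 5)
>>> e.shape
(5, 5)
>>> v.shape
(3, 5)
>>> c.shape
(37, 3)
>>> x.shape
(5, 5)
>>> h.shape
(37, 3, 37)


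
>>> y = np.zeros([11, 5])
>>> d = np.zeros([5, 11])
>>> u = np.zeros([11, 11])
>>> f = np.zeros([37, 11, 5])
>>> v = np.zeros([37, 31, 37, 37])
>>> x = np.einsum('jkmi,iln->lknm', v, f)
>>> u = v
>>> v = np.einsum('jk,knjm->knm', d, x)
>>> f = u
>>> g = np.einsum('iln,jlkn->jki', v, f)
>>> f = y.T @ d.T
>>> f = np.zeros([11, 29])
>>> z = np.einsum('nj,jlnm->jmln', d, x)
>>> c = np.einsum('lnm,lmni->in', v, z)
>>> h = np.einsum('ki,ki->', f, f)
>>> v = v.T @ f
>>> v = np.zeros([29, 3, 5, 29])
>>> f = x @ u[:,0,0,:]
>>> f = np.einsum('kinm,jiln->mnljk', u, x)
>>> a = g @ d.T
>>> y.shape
(11, 5)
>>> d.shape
(5, 11)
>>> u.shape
(37, 31, 37, 37)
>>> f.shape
(37, 37, 5, 11, 37)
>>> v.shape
(29, 3, 5, 29)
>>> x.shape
(11, 31, 5, 37)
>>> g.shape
(37, 37, 11)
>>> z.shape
(11, 37, 31, 5)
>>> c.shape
(5, 31)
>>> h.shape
()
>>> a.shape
(37, 37, 5)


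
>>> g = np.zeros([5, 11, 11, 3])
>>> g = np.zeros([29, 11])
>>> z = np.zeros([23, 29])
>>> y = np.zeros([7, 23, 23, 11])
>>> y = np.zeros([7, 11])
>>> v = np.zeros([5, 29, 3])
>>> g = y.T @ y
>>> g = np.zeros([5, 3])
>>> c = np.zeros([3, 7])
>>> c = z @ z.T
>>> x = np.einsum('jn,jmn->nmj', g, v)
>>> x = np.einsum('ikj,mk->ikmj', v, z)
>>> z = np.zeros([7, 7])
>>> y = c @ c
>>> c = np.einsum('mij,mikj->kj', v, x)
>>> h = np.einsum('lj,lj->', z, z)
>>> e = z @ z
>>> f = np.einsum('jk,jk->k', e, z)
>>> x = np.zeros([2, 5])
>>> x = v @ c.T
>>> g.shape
(5, 3)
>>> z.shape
(7, 7)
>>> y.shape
(23, 23)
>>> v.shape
(5, 29, 3)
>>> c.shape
(23, 3)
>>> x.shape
(5, 29, 23)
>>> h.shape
()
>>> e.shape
(7, 7)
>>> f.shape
(7,)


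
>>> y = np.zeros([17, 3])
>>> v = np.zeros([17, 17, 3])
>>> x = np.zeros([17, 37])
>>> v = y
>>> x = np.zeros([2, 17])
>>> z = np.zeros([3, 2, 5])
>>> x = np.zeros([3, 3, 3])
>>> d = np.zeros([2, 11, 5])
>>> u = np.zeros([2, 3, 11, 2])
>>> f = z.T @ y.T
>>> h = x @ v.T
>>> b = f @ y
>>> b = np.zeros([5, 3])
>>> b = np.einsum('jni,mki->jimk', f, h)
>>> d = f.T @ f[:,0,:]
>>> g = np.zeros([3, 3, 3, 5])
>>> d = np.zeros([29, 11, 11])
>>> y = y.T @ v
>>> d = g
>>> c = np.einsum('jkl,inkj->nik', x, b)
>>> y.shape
(3, 3)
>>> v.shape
(17, 3)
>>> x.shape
(3, 3, 3)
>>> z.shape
(3, 2, 5)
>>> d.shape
(3, 3, 3, 5)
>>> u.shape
(2, 3, 11, 2)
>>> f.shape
(5, 2, 17)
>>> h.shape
(3, 3, 17)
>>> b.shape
(5, 17, 3, 3)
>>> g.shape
(3, 3, 3, 5)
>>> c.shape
(17, 5, 3)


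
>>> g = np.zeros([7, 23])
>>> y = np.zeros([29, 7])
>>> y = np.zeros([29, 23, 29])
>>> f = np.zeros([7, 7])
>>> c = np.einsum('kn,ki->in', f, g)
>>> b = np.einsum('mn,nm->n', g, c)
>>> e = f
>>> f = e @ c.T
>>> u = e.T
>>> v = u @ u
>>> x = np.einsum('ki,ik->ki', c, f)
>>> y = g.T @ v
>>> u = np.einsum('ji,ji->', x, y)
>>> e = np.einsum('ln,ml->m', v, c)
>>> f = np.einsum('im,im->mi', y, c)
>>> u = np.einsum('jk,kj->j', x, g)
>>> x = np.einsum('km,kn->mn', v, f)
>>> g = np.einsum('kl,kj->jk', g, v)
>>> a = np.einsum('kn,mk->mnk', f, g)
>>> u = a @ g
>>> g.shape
(7, 7)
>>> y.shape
(23, 7)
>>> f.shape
(7, 23)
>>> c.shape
(23, 7)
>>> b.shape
(23,)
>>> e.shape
(23,)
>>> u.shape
(7, 23, 7)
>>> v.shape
(7, 7)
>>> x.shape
(7, 23)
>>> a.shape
(7, 23, 7)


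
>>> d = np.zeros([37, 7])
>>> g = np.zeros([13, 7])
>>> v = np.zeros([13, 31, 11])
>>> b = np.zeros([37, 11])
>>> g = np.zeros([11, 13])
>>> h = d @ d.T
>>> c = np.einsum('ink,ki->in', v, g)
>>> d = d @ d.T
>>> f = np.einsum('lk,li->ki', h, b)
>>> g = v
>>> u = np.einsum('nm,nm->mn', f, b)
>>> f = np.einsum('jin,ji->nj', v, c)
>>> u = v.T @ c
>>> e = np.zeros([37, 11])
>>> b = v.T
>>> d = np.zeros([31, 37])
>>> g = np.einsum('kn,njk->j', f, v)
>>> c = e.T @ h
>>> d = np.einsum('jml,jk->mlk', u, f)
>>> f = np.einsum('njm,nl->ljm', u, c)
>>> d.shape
(31, 31, 13)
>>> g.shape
(31,)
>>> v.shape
(13, 31, 11)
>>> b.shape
(11, 31, 13)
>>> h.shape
(37, 37)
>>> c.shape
(11, 37)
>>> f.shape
(37, 31, 31)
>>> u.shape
(11, 31, 31)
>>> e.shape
(37, 11)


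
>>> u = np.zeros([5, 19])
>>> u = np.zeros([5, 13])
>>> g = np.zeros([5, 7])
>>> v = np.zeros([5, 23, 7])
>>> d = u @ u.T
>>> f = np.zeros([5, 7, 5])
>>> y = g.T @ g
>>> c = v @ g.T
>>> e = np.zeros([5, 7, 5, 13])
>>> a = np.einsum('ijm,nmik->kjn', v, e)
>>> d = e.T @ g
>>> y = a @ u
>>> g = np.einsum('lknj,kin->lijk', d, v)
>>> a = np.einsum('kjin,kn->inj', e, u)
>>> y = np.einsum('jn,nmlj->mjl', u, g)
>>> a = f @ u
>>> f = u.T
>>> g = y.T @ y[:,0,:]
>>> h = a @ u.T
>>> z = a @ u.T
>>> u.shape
(5, 13)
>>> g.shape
(7, 5, 7)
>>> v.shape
(5, 23, 7)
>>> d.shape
(13, 5, 7, 7)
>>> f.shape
(13, 5)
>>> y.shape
(23, 5, 7)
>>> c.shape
(5, 23, 5)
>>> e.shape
(5, 7, 5, 13)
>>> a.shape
(5, 7, 13)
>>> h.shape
(5, 7, 5)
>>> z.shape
(5, 7, 5)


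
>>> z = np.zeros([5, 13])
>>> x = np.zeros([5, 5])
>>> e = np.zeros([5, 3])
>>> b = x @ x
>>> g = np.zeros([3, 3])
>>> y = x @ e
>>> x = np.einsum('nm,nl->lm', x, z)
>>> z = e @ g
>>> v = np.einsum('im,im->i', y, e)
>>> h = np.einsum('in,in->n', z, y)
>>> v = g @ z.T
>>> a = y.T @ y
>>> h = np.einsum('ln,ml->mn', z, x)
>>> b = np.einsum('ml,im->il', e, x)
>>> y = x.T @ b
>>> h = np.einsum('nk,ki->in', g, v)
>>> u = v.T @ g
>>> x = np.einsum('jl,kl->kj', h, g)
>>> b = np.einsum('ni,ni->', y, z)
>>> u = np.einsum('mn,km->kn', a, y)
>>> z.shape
(5, 3)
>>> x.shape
(3, 5)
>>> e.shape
(5, 3)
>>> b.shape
()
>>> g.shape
(3, 3)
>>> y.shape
(5, 3)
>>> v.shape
(3, 5)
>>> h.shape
(5, 3)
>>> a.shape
(3, 3)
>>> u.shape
(5, 3)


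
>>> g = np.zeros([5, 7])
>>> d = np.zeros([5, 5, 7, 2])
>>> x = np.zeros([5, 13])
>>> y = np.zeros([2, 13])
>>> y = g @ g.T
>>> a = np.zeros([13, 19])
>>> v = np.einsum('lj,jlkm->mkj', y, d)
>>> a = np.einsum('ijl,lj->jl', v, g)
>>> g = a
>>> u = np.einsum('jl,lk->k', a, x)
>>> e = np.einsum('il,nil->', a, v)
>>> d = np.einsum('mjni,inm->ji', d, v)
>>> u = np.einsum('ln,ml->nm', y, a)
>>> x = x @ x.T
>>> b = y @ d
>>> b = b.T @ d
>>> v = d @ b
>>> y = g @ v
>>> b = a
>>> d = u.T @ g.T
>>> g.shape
(7, 5)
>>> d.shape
(7, 7)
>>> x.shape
(5, 5)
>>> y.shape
(7, 2)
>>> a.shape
(7, 5)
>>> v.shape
(5, 2)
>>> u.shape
(5, 7)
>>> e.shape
()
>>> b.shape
(7, 5)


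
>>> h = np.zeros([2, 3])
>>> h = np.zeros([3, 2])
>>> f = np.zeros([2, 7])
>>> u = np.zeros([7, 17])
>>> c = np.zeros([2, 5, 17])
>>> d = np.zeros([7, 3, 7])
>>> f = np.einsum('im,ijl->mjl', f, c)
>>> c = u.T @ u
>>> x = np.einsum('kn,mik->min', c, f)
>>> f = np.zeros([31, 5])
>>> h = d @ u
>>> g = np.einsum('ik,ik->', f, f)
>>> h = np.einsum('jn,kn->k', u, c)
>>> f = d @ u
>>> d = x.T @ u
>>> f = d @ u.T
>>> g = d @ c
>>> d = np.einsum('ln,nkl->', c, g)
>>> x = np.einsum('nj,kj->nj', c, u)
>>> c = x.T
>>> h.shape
(17,)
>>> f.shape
(17, 5, 7)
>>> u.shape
(7, 17)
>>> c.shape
(17, 17)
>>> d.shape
()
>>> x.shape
(17, 17)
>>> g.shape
(17, 5, 17)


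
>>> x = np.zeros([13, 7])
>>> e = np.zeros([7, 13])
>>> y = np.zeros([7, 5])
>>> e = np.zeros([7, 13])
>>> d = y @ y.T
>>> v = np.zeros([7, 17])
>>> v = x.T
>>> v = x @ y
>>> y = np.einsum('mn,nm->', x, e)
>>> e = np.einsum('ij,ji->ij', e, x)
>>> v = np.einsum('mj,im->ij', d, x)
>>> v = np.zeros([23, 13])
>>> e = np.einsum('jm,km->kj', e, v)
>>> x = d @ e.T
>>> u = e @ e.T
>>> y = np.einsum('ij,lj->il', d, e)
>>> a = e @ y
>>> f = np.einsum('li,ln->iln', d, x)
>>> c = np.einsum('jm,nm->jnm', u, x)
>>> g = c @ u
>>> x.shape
(7, 23)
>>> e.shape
(23, 7)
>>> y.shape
(7, 23)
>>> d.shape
(7, 7)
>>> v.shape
(23, 13)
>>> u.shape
(23, 23)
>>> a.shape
(23, 23)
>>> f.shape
(7, 7, 23)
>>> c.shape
(23, 7, 23)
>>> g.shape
(23, 7, 23)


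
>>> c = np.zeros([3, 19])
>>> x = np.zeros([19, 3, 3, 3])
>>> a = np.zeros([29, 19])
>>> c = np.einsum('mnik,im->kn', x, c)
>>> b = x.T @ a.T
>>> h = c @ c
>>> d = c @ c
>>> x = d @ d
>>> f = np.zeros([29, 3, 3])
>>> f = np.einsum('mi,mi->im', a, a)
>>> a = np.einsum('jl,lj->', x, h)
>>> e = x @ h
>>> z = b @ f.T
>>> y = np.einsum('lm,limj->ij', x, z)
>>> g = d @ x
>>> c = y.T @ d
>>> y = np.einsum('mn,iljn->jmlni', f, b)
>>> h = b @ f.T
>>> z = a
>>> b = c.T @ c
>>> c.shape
(19, 3)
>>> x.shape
(3, 3)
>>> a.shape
()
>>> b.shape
(3, 3)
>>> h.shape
(3, 3, 3, 19)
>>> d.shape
(3, 3)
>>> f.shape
(19, 29)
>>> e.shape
(3, 3)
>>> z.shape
()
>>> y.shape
(3, 19, 3, 29, 3)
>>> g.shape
(3, 3)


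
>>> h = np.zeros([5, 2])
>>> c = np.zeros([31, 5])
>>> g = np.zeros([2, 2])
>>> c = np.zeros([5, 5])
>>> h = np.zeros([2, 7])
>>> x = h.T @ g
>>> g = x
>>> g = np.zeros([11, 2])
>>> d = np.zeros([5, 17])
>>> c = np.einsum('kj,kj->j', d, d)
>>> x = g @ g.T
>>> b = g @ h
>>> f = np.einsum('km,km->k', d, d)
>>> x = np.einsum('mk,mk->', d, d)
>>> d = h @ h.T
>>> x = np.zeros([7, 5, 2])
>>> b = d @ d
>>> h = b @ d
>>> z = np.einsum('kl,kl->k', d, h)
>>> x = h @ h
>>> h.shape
(2, 2)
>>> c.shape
(17,)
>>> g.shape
(11, 2)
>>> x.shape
(2, 2)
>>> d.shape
(2, 2)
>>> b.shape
(2, 2)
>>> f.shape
(5,)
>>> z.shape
(2,)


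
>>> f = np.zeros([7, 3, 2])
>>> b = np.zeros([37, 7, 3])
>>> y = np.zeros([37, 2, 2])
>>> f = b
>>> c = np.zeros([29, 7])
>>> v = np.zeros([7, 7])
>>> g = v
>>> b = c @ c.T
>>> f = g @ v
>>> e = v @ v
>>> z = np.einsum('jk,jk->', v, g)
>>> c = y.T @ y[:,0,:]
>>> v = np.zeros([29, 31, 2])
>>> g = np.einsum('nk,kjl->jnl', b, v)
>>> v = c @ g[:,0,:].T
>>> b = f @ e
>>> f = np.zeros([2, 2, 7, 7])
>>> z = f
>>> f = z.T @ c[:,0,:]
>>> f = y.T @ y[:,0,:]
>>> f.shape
(2, 2, 2)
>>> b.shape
(7, 7)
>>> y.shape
(37, 2, 2)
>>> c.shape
(2, 2, 2)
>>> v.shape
(2, 2, 31)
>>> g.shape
(31, 29, 2)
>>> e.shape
(7, 7)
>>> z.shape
(2, 2, 7, 7)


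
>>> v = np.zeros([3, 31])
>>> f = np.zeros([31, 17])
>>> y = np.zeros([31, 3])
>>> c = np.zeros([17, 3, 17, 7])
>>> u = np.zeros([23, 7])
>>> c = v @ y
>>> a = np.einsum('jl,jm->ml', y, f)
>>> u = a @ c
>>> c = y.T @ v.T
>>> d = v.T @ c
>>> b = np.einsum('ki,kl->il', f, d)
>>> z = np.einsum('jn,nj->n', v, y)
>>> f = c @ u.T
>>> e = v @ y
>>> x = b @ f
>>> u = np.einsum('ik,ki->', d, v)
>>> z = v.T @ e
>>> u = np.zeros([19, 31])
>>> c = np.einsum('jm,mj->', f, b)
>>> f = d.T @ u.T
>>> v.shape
(3, 31)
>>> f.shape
(3, 19)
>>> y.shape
(31, 3)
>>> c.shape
()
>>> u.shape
(19, 31)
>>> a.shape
(17, 3)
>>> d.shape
(31, 3)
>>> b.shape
(17, 3)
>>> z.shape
(31, 3)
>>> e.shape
(3, 3)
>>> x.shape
(17, 17)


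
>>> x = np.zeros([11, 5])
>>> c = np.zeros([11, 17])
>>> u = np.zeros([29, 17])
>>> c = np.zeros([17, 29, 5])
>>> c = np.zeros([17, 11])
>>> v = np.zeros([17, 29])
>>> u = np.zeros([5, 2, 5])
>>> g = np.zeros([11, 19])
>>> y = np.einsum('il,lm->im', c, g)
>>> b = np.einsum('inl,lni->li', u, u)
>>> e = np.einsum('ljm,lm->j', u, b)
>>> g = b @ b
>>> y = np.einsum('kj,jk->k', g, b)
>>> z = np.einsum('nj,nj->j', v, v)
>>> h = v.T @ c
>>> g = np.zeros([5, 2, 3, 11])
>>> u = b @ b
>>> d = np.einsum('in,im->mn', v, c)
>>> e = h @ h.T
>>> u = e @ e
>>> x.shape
(11, 5)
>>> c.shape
(17, 11)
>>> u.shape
(29, 29)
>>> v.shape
(17, 29)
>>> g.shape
(5, 2, 3, 11)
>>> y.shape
(5,)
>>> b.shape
(5, 5)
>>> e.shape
(29, 29)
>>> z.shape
(29,)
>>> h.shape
(29, 11)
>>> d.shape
(11, 29)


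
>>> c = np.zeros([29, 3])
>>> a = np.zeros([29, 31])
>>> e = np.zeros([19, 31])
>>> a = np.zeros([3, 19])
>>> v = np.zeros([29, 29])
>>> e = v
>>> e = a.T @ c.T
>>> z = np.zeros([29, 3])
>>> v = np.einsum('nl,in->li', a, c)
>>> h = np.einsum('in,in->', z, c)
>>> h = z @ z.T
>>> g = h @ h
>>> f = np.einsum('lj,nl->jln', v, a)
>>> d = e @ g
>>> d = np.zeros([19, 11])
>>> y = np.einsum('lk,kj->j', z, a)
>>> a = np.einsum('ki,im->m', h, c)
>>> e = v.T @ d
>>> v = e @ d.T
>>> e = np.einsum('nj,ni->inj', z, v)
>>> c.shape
(29, 3)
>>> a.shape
(3,)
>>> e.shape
(19, 29, 3)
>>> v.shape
(29, 19)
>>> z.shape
(29, 3)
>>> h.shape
(29, 29)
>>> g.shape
(29, 29)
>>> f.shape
(29, 19, 3)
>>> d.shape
(19, 11)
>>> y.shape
(19,)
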